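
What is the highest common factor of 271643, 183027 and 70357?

271643 = 17 · 19 · 29²; 183027 = 3 · 13² · 19²; 70357 = 7 · 19 · 23²
gcd takes min exponent of each prime: 19 = 19

19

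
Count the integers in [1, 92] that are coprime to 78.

78 = 2·3·13. Inclusion–exclusion on these primes:
92 − ⌊92/2⌋ − ⌊92/3⌋ − ⌊92/13⌋ + ⌊92/6⌋ + ⌊92/26⌋ + ⌊92/39⌋ − ⌊92/78⌋ = 28

28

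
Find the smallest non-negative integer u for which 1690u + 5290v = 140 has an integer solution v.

gcd(1690, 5290) = 10 (Euclid: 5290 = 3·1690 + 220; 1690 = 7·220 + 150; 220 = 1·150 + 70; 150 = 2·70 + 10; 70 = 7·10 + 0), and 10 | 140.
Extended Euclid: 1690·(72) + 5290·(-23) = 10. Scale by 14: u₀ = 1008.
General solution u = u₀ + 529t; reducing mod 529 gives u = 479 (and v = -153).

479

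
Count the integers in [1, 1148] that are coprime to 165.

165 = 3·5·11. Inclusion–exclusion on these primes:
1148 − ⌊1148/3⌋ − ⌊1148/5⌋ − ⌊1148/11⌋ + ⌊1148/15⌋ + ⌊1148/33⌋ + ⌊1148/55⌋ − ⌊1148/165⌋ = 557

557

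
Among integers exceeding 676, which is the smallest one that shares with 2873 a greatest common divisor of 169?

845

gcd(t, 2873) = 169 forces 169 | t; write t = 169s. Then gcd(169s, 169·17) = 169·gcd(s, 17), so need gcd(s, 17) = 1.
169s > 676 gives s ≥ 5. The least s ≥ 5 coprime to 17 is 5, so t = 169·5 = 845.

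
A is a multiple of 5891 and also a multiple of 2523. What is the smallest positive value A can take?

14862993

5891 = 43 · 137; 2523 = 3 · 29²
max exponents: 3 · 29² · 43 · 137 = 14862993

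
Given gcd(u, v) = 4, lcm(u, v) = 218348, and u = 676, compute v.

Using uv = gcd(u,v)·lcm(u,v) = 4·218348 = 873392, we get v = 873392/676 = 1292.

1292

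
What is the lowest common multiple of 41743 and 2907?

gcd first: 41743 = 14·2907 + 1045; 2907 = 2·1045 + 817; 1045 = 1·817 + 228; 817 = 3·228 + 133; 228 = 1·133 + 95; 133 = 1·95 + 38; 95 = 2·38 + 19; 38 = 2·19 + 0 → gcd = 19
lcm = 41743·2907/gcd = 121346901/19 = 6386679

6386679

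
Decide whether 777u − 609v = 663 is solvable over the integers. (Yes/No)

No

gcd(777, 609): 777 = 1·609 + 168; 609 = 3·168 + 105; 168 = 1·105 + 63; 105 = 1·63 + 42; 63 = 1·42 + 21; 42 = 2·21 + 0 → 21
21 does not divide 663, so a solution does not exist.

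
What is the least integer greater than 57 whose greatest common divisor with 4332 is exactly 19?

4332 = 19·228. Any t with gcd(t, 4332) = 19 is a multiple of 19, say 19s, with s coprime to 228.
Need s > 57/19, so s ≥ 4. First s ≥ 4 with gcd(s, 228) = 1 is s = 5. Thus t = 19·5 = 95.

95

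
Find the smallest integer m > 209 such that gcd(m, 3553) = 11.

220

Multiples of 11 above 209: 11·20, 11·21, … . Need the cofactor coprime to 3553/11 = 323.
Checking s = 20, 21, … the first with gcd(s, 323) = 1 is s = 20, giving 220.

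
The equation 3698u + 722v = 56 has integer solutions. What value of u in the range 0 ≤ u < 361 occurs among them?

Reduce mod 722: 3698u ≡ 56 (mod 722). With g = gcd(3698, 722) = 2 dividing 56, divide through: 1849u ≡ 28 (mod 361).
Since gcd(1849, 361) = 1, u ≡ 28·(1849)⁻¹ ≡ 296 (mod 361). Smallest non-negative: 296.

296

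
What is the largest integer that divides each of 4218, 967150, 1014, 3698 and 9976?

4218 = 2 · 3 · 19 · 37; 967150 = 2 · 5² · 23 · 29²; 1014 = 2 · 3 · 13²; 3698 = 2 · 43²; 9976 = 2³ · 29 · 43
gcd takes min exponent of each prime: 2 = 2

2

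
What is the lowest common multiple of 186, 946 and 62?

87978

186 = 2 · 3 · 31; 946 = 2 · 11 · 43; 62 = 2 · 31
lcm takes max exponent of each prime: 2 · 3 · 11 · 31 · 43 = 87978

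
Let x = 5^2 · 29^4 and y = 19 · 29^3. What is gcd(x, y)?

min exponent per shared prime: 29^3 = 24389

24389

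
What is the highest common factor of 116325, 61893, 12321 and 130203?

9

gcd(116325, 61893): 116325 = 1·61893 + 54432; 61893 = 1·54432 + 7461; 54432 = 7·7461 + 2205; 7461 = 3·2205 + 846; 2205 = 2·846 + 513; 846 = 1·513 + 333; 513 = 1·333 + 180; 333 = 1·180 + 153; 180 = 1·153 + 27; 153 = 5·27 + 18; 27 = 1·18 + 9; 18 = 2·9 + 0 → 9
gcd(9, 12321): 12321 = 1369·9 + 0 → 9
gcd(9, 130203): 130203 = 14467·9 + 0 → 9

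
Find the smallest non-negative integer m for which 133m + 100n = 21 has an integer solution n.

37

Euclid: 133 = 1·100 + 33; 100 = 3·33 + 1; 33 = 33·1 + 0 → gcd = 1; 21 = 1·21.
Back-substitution yields 133·(-3) + 100·(4) = 1, so one solution is m = -3·21 = -63, n = 4·21 = 84.
Solutions in m differ by 100/1 = 100; the one in [0, 100) is -63 mod 100 = 37.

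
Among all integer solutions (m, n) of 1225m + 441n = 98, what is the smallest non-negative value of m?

gcd(1225, 441) = 49 (Euclid: 1225 = 2·441 + 343; 441 = 1·343 + 98; 343 = 3·98 + 49; 98 = 2·49 + 0), and 49 | 98.
Extended Euclid: 1225·(4) + 441·(-11) = 49. Scale by 2: m₀ = 8.
General solution m = m₀ + 9t; reducing mod 9 gives m = 8 (and n = -22).

8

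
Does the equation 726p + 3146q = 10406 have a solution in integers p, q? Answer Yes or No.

Yes

gcd(726, 3146): 3146 = 4·726 + 242; 726 = 3·242 + 0 → 242
242 divides 10406, so a solution exists.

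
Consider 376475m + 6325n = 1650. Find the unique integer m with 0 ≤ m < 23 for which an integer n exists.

Euclid: 376475 = 59·6325 + 3300; 6325 = 1·3300 + 3025; 3300 = 1·3025 + 275; 3025 = 11·275 + 0 → gcd = 275; 1650 = 275·6.
Back-substitution yields 376475·(2) + 6325·(-119) = 275, so one solution is m = 2·6 = 12, n = -119·6 = -714.
Solutions in m differ by 6325/275 = 23; the one in [0, 23) is 12 mod 23 = 12.

12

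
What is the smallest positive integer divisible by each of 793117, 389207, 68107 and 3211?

56623001981

793117 = 13³ · 19²; 389207 = 7² · 13² · 47; 68107 = 13³ · 31; 3211 = 13² · 19
lcm takes max exponent of each prime: 7² · 13³ · 19² · 31 · 47 = 56623001981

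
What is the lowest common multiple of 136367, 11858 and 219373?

lcm(136367, 11858) = 136367·11858/gcd = 1617039886/5929 = 272734
lcm(272734, 219373) = 272734·219373/gcd = 59830475782/5929 = 10091158

10091158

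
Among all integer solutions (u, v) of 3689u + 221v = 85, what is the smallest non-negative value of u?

2

Euclid: 3689 = 16·221 + 153; 221 = 1·153 + 68; 153 = 2·68 + 17; 68 = 4·17 + 0 → gcd = 17; 85 = 17·5.
Back-substitution yields 3689·(3) + 221·(-50) = 17, so one solution is u = 3·5 = 15, v = -50·5 = -250.
Solutions in u differ by 221/17 = 13; the one in [0, 13) is 15 mod 13 = 2.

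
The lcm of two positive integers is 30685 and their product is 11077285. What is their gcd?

361

From gcd × lcm = pq: gcd = 11077285 / 30685 = 361.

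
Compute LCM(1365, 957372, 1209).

1038748620

1365 = 3 · 5 · 7 · 13; 957372 = 2² · 3 · 13 · 17 · 19²; 1209 = 3 · 13 · 31
lcm takes max exponent of each prime: 2² · 3 · 5 · 7 · 13 · 17 · 19² · 31 = 1038748620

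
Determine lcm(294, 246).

gcd first: 294 = 1·246 + 48; 246 = 5·48 + 6; 48 = 8·6 + 0 → gcd = 6
lcm = 294·246/gcd = 72324/6 = 12054

12054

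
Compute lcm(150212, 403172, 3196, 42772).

560191770292

lcm(150212, 403172) = 150212·403172/gcd = 60561272464/68 = 890606948
lcm(890606948, 3196) = 890606948·3196/gcd = 2846379805808/3196 = 890606948
lcm(890606948, 42772) = 890606948·42772/gcd = 38093040379856/68 = 560191770292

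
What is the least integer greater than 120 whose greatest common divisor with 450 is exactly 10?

450 = 10·45. Any a with gcd(a, 450) = 10 is a multiple of 10, say 10s, with s coprime to 45.
Need s > 120/10, so s ≥ 13. First s ≥ 13 with gcd(s, 45) = 1 is s = 13. Thus a = 10·13 = 130.

130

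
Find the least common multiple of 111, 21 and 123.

111 = 3 · 37; 21 = 3 · 7; 123 = 3 · 41
lcm takes max exponent of each prime: 3 · 7 · 37 · 41 = 31857

31857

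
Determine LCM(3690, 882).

180810

gcd first: 3690 = 4·882 + 162; 882 = 5·162 + 72; 162 = 2·72 + 18; 72 = 4·18 + 0 → gcd = 18
lcm = 3690·882/gcd = 3254580/18 = 180810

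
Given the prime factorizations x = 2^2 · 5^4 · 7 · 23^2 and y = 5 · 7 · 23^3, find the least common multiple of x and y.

max exponent per prime: 2^2 · 5^4 · 7 · 23^3 = 212922500

212922500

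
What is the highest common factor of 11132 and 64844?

Euclid: 64844 = 5·11132 + 9184; 11132 = 1·9184 + 1948; 9184 = 4·1948 + 1392; 1948 = 1·1392 + 556; 1392 = 2·556 + 280; 556 = 1·280 + 276; 280 = 1·276 + 4; 276 = 69·4 + 0. Last nonzero remainder: 4.

4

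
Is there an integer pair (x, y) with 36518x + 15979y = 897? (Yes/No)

No

gcd(36518, 15979): 36518 = 2·15979 + 4560; 15979 = 3·4560 + 2299; 4560 = 1·2299 + 2261; 2299 = 1·2261 + 38; 2261 = 59·38 + 19; 38 = 2·19 + 0 → 19
19 does not divide 897, so a solution does not exist.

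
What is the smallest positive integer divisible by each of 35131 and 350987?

648974963

gcd first: 350987 = 9·35131 + 34808; 35131 = 1·34808 + 323; 34808 = 107·323 + 247; 323 = 1·247 + 76; 247 = 3·76 + 19; 76 = 4·19 + 0 → gcd = 19
lcm = 35131·350987/gcd = 12330524297/19 = 648974963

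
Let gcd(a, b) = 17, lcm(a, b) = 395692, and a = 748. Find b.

a·b = gcd·lcm = 17·395692 = 6726764, so b = 6726764/748 = 8993.

8993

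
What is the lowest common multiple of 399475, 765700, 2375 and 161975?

35417453500

399475 = 5² · 19 · 29²; 765700 = 2² · 5² · 13 · 19 · 31; 2375 = 5³ · 19; 161975 = 5² · 11 · 19 · 31
lcm takes max exponent of each prime: 2² · 5³ · 11 · 13 · 19 · 29² · 31 = 35417453500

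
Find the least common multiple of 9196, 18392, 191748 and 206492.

11461544952

lcm(9196, 18392) = 9196·18392/gcd = 169132832/9196 = 18392
lcm(18392, 191748) = 18392·191748/gcd = 3526629216/76 = 46403016
lcm(46403016, 206492) = 46403016·206492/gcd = 9581851579872/836 = 11461544952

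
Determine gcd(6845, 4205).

5

6845 = 5 · 37²
4205 = 5 · 29²
Common: 5 = 5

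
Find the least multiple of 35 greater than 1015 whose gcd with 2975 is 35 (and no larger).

1085

gcd(m, 2975) = 35 forces 35 | m; write m = 35s. Then gcd(35s, 35·85) = 35·gcd(s, 85), so need gcd(s, 85) = 1.
35s > 1015 gives s ≥ 30. The least s ≥ 30 coprime to 85 is 31, so m = 35·31 = 1085.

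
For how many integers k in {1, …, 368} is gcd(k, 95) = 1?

Prime factors of 95: 5, 19. Count integers ≤ 368 divisible by none of them.
By inclusion–exclusion: 368 − ⌊368/5⌋ − ⌊368/19⌋ + ⌊368/95⌋ = 279.

279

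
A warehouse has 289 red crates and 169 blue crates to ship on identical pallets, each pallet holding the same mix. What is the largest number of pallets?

1

289 = 17²
169 = 13²
Common: 1 = 1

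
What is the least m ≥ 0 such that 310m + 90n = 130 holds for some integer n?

Reduce mod 90: 310m ≡ 130 (mod 90). With g = gcd(310, 90) = 10 dividing 130, divide through: 31m ≡ 13 (mod 9).
Since gcd(31, 9) = 1, m ≡ 13·(31)⁻¹ ≡ 1 (mod 9). Smallest non-negative: 1.

1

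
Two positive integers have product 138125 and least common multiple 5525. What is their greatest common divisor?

25

gcd·lcm = product, so gcd = 138125/5525 = 25.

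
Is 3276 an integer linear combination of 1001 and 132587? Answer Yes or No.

gcd(1001, 132587): 132587 = 132·1001 + 455; 1001 = 2·455 + 91; 455 = 5·91 + 0 → 91
91 divides 3276, so a solution exists.

Yes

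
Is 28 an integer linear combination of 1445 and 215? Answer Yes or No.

No

By Bézout, 1445u + 215v = 28 has integer solutions iff gcd(1445, 215) | 28.
Euclid: 1445 = 6·215 + 155; 215 = 1·155 + 60; 155 = 2·60 + 35; 60 = 1·35 + 25; 35 = 1·25 + 10; 25 = 2·10 + 5; 10 = 2·5 + 0. gcd = 5; 28 mod 5 = 3. No.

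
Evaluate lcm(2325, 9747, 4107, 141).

2325 = 3 · 5² · 31; 9747 = 3³ · 19²; 4107 = 3 · 37²; 141 = 3 · 47
lcm takes max exponent of each prime: 3³ · 5² · 19² · 31 · 37² · 47 = 486042196275

486042196275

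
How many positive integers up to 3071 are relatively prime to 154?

Prime factors of 154: 2, 7, 11. Count integers ≤ 3071 divisible by none of them.
By inclusion–exclusion: 3071 − ⌊3071/2⌋ − ⌊3071/7⌋ − ⌊3071/11⌋ + ⌊3071/14⌋ + ⌊3071/22⌋ + ⌊3071/77⌋ − ⌊3071/154⌋ = 1197.

1197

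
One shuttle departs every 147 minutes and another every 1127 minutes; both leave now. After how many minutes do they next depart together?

147 = 3 · 7²; 1127 = 7² · 23
max exponents: 3 · 7² · 23 = 3381

3381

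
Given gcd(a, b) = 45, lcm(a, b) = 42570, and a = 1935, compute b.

a·b = gcd·lcm = 45·42570 = 1915650, so b = 1915650/1935 = 990.

990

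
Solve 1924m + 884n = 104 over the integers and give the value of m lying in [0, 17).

gcd(1924, 884) = 52 (Euclid: 1924 = 2·884 + 156; 884 = 5·156 + 104; 156 = 1·104 + 52; 104 = 2·52 + 0), and 52 | 104.
Extended Euclid: 1924·(6) + 884·(-13) = 52. Scale by 2: m₀ = 12.
General solution m = m₀ + 17t; reducing mod 17 gives m = 12 (and n = -26).

12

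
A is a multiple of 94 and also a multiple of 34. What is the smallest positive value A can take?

1598

94 = 2 · 47; 34 = 2 · 17
max exponents: 2 · 17 · 47 = 1598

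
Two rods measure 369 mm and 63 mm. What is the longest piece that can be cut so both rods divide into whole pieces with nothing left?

Euclid: 369 = 5·63 + 54; 63 = 1·54 + 9; 54 = 6·9 + 0. Last nonzero remainder: 9.

9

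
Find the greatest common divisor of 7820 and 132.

7820 = 2² · 5 · 17 · 23
132 = 2² · 3 · 11
Common: 2² = 4

4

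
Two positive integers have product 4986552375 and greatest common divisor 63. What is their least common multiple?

79151625

For any two positive integers, gcd × lcm equals their product. Hence lcm = 4986552375 / 63 = 79151625.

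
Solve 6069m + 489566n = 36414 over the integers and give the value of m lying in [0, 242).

gcd(6069, 489566) = 2023 (Euclid: 489566 = 80·6069 + 4046; 6069 = 1·4046 + 2023; 4046 = 2·2023 + 0), and 2023 | 36414.
Extended Euclid: 6069·(81) + 489566·(-1) = 2023. Scale by 18: m₀ = 1458.
General solution m = m₀ + 242t; reducing mod 242 gives m = 6 (and n = 0).

6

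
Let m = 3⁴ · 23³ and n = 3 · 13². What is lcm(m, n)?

max exponent per prime: 3⁴ · 13² · 23³ = 166554063

166554063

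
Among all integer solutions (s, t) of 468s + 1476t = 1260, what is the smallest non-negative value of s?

9

gcd(468, 1476) = 36 (Euclid: 1476 = 3·468 + 72; 468 = 6·72 + 36; 72 = 2·36 + 0), and 36 | 1260.
Extended Euclid: 468·(19) + 1476·(-6) = 36. Scale by 35: s₀ = 665.
General solution s = s₀ + 41k; reducing mod 41 gives s = 9 (and t = -2).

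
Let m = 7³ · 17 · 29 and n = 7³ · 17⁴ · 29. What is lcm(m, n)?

max exponent per prime: 7³ · 17⁴ · 29 = 830783387

830783387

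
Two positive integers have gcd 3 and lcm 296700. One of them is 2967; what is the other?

p·q = gcd·lcm = 3·296700 = 890100, so q = 890100/2967 = 300.

300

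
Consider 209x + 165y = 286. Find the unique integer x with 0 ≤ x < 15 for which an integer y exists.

14

Reduce mod 165: 209x ≡ 286 (mod 165). With g = gcd(209, 165) = 11 dividing 286, divide through: 19x ≡ 26 (mod 15).
Since gcd(19, 15) = 1, x ≡ 26·(19)⁻¹ ≡ 14 (mod 15). Smallest non-negative: 14.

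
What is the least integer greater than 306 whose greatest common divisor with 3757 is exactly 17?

gcd(t, 3757) = 17 forces 17 | t; write t = 17s. Then gcd(17s, 17·221) = 17·gcd(s, 221), so need gcd(s, 221) = 1.
17s > 306 gives s ≥ 19. The least s ≥ 19 coprime to 221 is 19, so t = 17·19 = 323.

323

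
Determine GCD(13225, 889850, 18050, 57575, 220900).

25

gcd(13225, 889850): 889850 = 67·13225 + 3775; 13225 = 3·3775 + 1900; 3775 = 1·1900 + 1875; 1900 = 1·1875 + 25; 1875 = 75·25 + 0 → 25
gcd(25, 18050): 18050 = 722·25 + 0 → 25
gcd(25, 57575): 57575 = 2303·25 + 0 → 25
gcd(25, 220900): 220900 = 8836·25 + 0 → 25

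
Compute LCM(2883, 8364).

8037804

gcd first: 8364 = 2·2883 + 2598; 2883 = 1·2598 + 285; 2598 = 9·285 + 33; 285 = 8·33 + 21; 33 = 1·21 + 12; 21 = 1·12 + 9; 12 = 1·9 + 3; 9 = 3·3 + 0 → gcd = 3
lcm = 2883·8364/gcd = 24113412/3 = 8037804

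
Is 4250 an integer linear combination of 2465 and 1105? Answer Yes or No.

Yes

By Bézout, 2465p + 1105q = 4250 has integer solutions iff gcd(2465, 1105) | 4250.
Euclid: 2465 = 2·1105 + 255; 1105 = 4·255 + 85; 255 = 3·85 + 0. gcd = 85; 4250 mod 85 = 0. Yes.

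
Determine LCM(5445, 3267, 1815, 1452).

5445 = 3² · 5 · 11²; 3267 = 3³ · 11²; 1815 = 3 · 5 · 11²; 1452 = 2² · 3 · 11²
lcm takes max exponent of each prime: 2² · 3³ · 5 · 11² = 65340

65340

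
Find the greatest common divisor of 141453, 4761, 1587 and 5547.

141453 = 3³ · 13² · 31; 4761 = 3² · 23²; 1587 = 3 · 23²; 5547 = 3 · 43²
gcd takes min exponent of each prime: 3 = 3

3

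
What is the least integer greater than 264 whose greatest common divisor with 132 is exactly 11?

275

132 = 11·12. Any x with gcd(x, 132) = 11 is a multiple of 11, say 11s, with s coprime to 12.
Need s > 264/11, so s ≥ 25. First s ≥ 25 with gcd(s, 12) = 1 is s = 25. Thus x = 11·25 = 275.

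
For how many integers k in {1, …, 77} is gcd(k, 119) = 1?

Prime factors of 119: 7, 17. Count integers ≤ 77 divisible by none of them.
By inclusion–exclusion: 77 − ⌊77/7⌋ − ⌊77/17⌋ + ⌊77/119⌋ = 62.

62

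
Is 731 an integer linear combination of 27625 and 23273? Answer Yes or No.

gcd(27625, 23273): 27625 = 1·23273 + 4352; 23273 = 5·4352 + 1513; 4352 = 2·1513 + 1326; 1513 = 1·1326 + 187; 1326 = 7·187 + 17; 187 = 11·17 + 0 → 17
17 divides 731, so a solution exists.

Yes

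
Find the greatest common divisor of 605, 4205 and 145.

605 = 5 · 11²; 4205 = 5 · 29²; 145 = 5 · 29
gcd takes min exponent of each prime: 5 = 5

5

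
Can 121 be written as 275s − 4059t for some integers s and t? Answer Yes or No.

By Bézout, 275s − 4059t = 121 has integer solutions iff gcd(275, 4059) | 121.
Euclid: 4059 = 14·275 + 209; 275 = 1·209 + 66; 209 = 3·66 + 11; 66 = 6·11 + 0. gcd = 11; 121 mod 11 = 0. Yes.

Yes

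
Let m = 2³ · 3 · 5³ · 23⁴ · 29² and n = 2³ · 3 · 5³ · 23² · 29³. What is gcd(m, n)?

1334667000

min exponent per shared prime: 2³ · 3 · 5³ · 23² · 29² = 1334667000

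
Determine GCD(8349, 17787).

363

8349 = 3 · 11² · 23
17787 = 3 · 7² · 11²
Common: 3 · 11² = 363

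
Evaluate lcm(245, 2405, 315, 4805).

1019241405

245 = 5 · 7²; 2405 = 5 · 13 · 37; 315 = 3² · 5 · 7; 4805 = 5 · 31²
lcm takes max exponent of each prime: 3² · 5 · 7² · 13 · 31² · 37 = 1019241405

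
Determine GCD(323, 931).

323 = 17 · 19
931 = 7² · 19
Common: 19 = 19

19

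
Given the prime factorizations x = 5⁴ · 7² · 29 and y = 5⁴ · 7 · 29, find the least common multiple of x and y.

888125

max exponent per prime: 5⁴ · 7² · 29 = 888125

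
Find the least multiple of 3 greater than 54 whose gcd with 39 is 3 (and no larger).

39 = 3·13. Any x with gcd(x, 39) = 3 is a multiple of 3, say 3s, with s coprime to 13.
Need s > 54/3, so s ≥ 19. First s ≥ 19 with gcd(s, 13) = 1 is s = 19. Thus x = 3·19 = 57.

57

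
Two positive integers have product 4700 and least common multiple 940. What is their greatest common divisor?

gcd·lcm = product, so gcd = 4700/940 = 5.

5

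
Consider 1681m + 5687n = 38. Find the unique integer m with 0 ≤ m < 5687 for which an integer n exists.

2808

gcd(1681, 5687) = 1 (Euclid: 5687 = 3·1681 + 644; 1681 = 2·644 + 393; 644 = 1·393 + 251; 393 = 1·251 + 142; 251 = 1·142 + 109; 142 = 1·109 + 33; 109 = 3·33 + 10; 33 = 3·10 + 3; 10 = 3·3 + 1; 3 = 3·1 + 0), and 1 | 38.
Extended Euclid: 1681·(-1722) + 5687·(509) = 1. Scale by 38: m₀ = -65436.
General solution m = m₀ + 5687t; reducing mod 5687 gives m = 2808 (and n = -830).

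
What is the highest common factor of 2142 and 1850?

2

2142 = 2 · 3² · 7 · 17
1850 = 2 · 5² · 37
Common: 2 = 2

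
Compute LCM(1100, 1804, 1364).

1100 = 2² · 5² · 11; 1804 = 2² · 11 · 41; 1364 = 2² · 11 · 31
lcm takes max exponent of each prime: 2² · 5² · 11 · 31 · 41 = 1398100

1398100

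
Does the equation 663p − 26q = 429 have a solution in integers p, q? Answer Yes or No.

Yes

By Bézout, 663p − 26q = 429 has integer solutions iff gcd(663, 26) | 429.
Euclid: 663 = 25·26 + 13; 26 = 2·13 + 0. gcd = 13; 429 mod 13 = 0. Yes.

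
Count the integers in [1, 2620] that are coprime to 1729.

Prime factors of 1729: 7, 13, 19. Count integers ≤ 2620 divisible by none of them.
By inclusion–exclusion: 2620 − ⌊2620/7⌋ − ⌊2620/13⌋ − ⌊2620/19⌋ + ⌊2620/91⌋ + ⌊2620/133⌋ + ⌊2620/247⌋ − ⌊2620/1729⌋ = 1964.

1964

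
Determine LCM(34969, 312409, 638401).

1776669983

34969 = 11² · 17²; 312409 = 17² · 23 · 47; 638401 = 17² · 47²
lcm takes max exponent of each prime: 11² · 17² · 23 · 47² = 1776669983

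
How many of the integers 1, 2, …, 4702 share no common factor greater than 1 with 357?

2529

357 = 3·7·17. Inclusion–exclusion on these primes:
4702 − ⌊4702/3⌋ − ⌊4702/7⌋ − ⌊4702/17⌋ + ⌊4702/21⌋ + ⌊4702/51⌋ + ⌊4702/119⌋ − ⌊4702/357⌋ = 2529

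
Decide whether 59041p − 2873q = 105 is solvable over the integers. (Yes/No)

By Bézout, 59041p − 2873q = 105 has integer solutions iff gcd(59041, 2873) | 105.
Euclid: 59041 = 20·2873 + 1581; 2873 = 1·1581 + 1292; 1581 = 1·1292 + 289; 1292 = 4·289 + 136; 289 = 2·136 + 17; 136 = 8·17 + 0. gcd = 17; 105 mod 17 = 3. No.

No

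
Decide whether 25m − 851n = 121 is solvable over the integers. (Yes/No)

By Bézout, 25m − 851n = 121 has integer solutions iff gcd(25, 851) | 121.
Euclid: 851 = 34·25 + 1; 25 = 25·1 + 0. gcd = 1; 121 mod 1 = 0. Yes.

Yes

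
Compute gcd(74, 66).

Euclid: 74 = 1·66 + 8; 66 = 8·8 + 2; 8 = 4·2 + 0. Last nonzero remainder: 2.

2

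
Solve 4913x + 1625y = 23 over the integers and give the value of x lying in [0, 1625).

Reduce mod 1625: 4913x ≡ 23 (mod 1625). With g = gcd(4913, 1625) = 1 dividing 23, divide through: 4913x ≡ 23 (mod 1625).
Since gcd(4913, 1625) = 1, x ≡ 23·(4913)⁻¹ ≡ 471 (mod 1625). Smallest non-negative: 471.

471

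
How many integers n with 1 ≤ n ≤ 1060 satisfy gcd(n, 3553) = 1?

Prime factors of 3553: 11, 17, 19. Count integers ≤ 1060 divisible by none of them.
By inclusion–exclusion: 1060 − ⌊1060/11⌋ − ⌊1060/17⌋ − ⌊1060/19⌋ + ⌊1060/187⌋ + ⌊1060/209⌋ + ⌊1060/323⌋ − ⌊1060/3553⌋ = 860.

860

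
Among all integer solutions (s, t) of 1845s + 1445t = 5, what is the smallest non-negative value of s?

112

gcd(1845, 1445) = 5 (Euclid: 1845 = 1·1445 + 400; 1445 = 3·400 + 245; 400 = 1·245 + 155; 245 = 1·155 + 90; 155 = 1·90 + 65; 90 = 1·65 + 25; 65 = 2·25 + 15; 25 = 1·15 + 10; 15 = 1·10 + 5; 10 = 2·5 + 0), and 5 | 5.
Extended Euclid: 1845·(112) + 1445·(-143) = 5. Scale by 1: s₀ = 112.
General solution s = s₀ + 289k; reducing mod 289 gives s = 112 (and t = -143).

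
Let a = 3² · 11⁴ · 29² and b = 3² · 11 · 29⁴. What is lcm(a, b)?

max exponent per prime: 3² · 11⁴ · 29⁴ = 93197710089

93197710089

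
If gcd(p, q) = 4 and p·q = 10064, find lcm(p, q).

For any two positive integers, gcd × lcm equals their product. Hence lcm = 10064 / 4 = 2516.

2516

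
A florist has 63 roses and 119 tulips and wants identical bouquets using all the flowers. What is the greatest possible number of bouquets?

7

Euclid: 119 = 1·63 + 56; 63 = 1·56 + 7; 56 = 8·7 + 0. Last nonzero remainder: 7.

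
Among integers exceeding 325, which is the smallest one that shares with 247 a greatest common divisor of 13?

338

247 = 13·19. Any m with gcd(m, 247) = 13 is a multiple of 13, say 13s, with s coprime to 19.
Need s > 325/13, so s ≥ 26. First s ≥ 26 with gcd(s, 19) = 1 is s = 26. Thus m = 13·26 = 338.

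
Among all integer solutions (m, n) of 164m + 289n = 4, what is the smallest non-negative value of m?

Reduce mod 289: 164m ≡ 4 (mod 289). With g = gcd(164, 289) = 1 dividing 4, divide through: 164m ≡ 4 (mod 289).
Since gcd(164, 289) = 1, m ≡ 4·(164)⁻¹ ≡ 141 (mod 289). Smallest non-negative: 141.

141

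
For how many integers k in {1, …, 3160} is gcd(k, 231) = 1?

1642

231 = 3·7·11. Inclusion–exclusion on these primes:
3160 − ⌊3160/3⌋ − ⌊3160/7⌋ − ⌊3160/11⌋ + ⌊3160/21⌋ + ⌊3160/33⌋ + ⌊3160/77⌋ − ⌊3160/231⌋ = 1642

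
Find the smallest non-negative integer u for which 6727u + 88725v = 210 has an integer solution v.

Reduce mod 88725: 6727u ≡ 210 (mod 88725). With g = gcd(6727, 88725) = 7 dividing 210, divide through: 961u ≡ 30 (mod 12675).
Since gcd(961, 12675) = 1, u ≡ 30·(961)⁻¹ ≡ 1530 (mod 12675). Smallest non-negative: 1530.

1530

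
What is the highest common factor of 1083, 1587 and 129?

3

1083 = 3 · 19²; 1587 = 3 · 23²; 129 = 3 · 43
gcd takes min exponent of each prime: 3 = 3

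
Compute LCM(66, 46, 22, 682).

47058

66 = 2 · 3 · 11; 46 = 2 · 23; 22 = 2 · 11; 682 = 2 · 11 · 31
lcm takes max exponent of each prime: 2 · 3 · 11 · 23 · 31 = 47058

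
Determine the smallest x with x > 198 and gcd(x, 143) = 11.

209

Multiples of 11 above 198: 11·19, 11·20, … . Need the cofactor coprime to 143/11 = 13.
Checking s = 19, 20, … the first with gcd(s, 13) = 1 is s = 19, giving 209.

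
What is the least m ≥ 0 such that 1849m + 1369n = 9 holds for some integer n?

gcd(1849, 1369) = 1 (Euclid: 1849 = 1·1369 + 480; 1369 = 2·480 + 409; 480 = 1·409 + 71; 409 = 5·71 + 54; 71 = 1·54 + 17; 54 = 3·17 + 3; 17 = 5·3 + 2; 3 = 1·2 + 1; 2 = 2·1 + 0), and 1 | 9.
Extended Euclid: 1849·(-482) + 1369·(651) = 1. Scale by 9: m₀ = -4338.
General solution m = m₀ + 1369t; reducing mod 1369 gives m = 1138 (and n = -1537).

1138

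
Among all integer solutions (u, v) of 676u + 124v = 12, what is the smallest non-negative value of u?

29

gcd(676, 124) = 4 (Euclid: 676 = 5·124 + 56; 124 = 2·56 + 12; 56 = 4·12 + 8; 12 = 1·8 + 4; 8 = 2·4 + 0), and 4 | 12.
Extended Euclid: 676·(-11) + 124·(60) = 4. Scale by 3: u₀ = -33.
General solution u = u₀ + 31t; reducing mod 31 gives u = 29 (and v = -158).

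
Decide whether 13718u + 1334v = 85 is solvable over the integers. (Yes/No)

No

By Bézout, 13718u + 1334v = 85 has integer solutions iff gcd(13718, 1334) | 85.
Euclid: 13718 = 10·1334 + 378; 1334 = 3·378 + 200; 378 = 1·200 + 178; 200 = 1·178 + 22; 178 = 8·22 + 2; 22 = 11·2 + 0. gcd = 2; 85 mod 2 = 1. No.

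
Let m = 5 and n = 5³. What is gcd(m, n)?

min exponent per shared prime: 5 = 5

5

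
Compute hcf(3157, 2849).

Euclid: 3157 = 1·2849 + 308; 2849 = 9·308 + 77; 308 = 4·77 + 0. Last nonzero remainder: 77.

77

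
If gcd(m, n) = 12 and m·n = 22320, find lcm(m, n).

1860

Since gcd(m,n)·lcm(m,n) = mn, lcm = 22320/12 = 1860.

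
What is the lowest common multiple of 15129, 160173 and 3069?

91814527233

15129 = 3² · 41²; 160173 = 3² · 13 · 37²; 3069 = 3² · 11 · 31
lcm takes max exponent of each prime: 3² · 11 · 13 · 31 · 37² · 41² = 91814527233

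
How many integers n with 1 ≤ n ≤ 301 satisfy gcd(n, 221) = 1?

262

221 = 13·17. Inclusion–exclusion on these primes:
301 − ⌊301/13⌋ − ⌊301/17⌋ + ⌊301/221⌋ = 262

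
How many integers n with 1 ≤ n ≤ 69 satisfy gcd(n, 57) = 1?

Prime factors of 57: 3, 19. Count integers ≤ 69 divisible by none of them.
By inclusion–exclusion: 69 − ⌊69/3⌋ − ⌊69/19⌋ + ⌊69/57⌋ = 44.

44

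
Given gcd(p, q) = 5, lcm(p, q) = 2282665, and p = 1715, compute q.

6655

Using pq = gcd(p,q)·lcm(p,q) = 5·2282665 = 11413325, we get q = 11413325/1715 = 6655.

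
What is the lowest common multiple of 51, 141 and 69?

51 = 3 · 17; 141 = 3 · 47; 69 = 3 · 23
lcm takes max exponent of each prime: 3 · 17 · 23 · 47 = 55131

55131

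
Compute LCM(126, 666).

gcd first: 666 = 5·126 + 36; 126 = 3·36 + 18; 36 = 2·18 + 0 → gcd = 18
lcm = 126·666/gcd = 83916/18 = 4662

4662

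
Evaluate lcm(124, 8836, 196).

13421884

124 = 2² · 31; 8836 = 2² · 47²; 196 = 2² · 7²
lcm takes max exponent of each prime: 2² · 7² · 31 · 47² = 13421884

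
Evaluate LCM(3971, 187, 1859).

11408683

3971 = 11 · 19²; 187 = 11 · 17; 1859 = 11 · 13²
lcm takes max exponent of each prime: 11 · 13² · 17 · 19² = 11408683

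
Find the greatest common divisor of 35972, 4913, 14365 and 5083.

gcd(35972, 4913): 35972 = 7·4913 + 1581; 4913 = 3·1581 + 170; 1581 = 9·170 + 51; 170 = 3·51 + 17; 51 = 3·17 + 0 → 17
gcd(17, 14365): 14365 = 845·17 + 0 → 17
gcd(17, 5083): 5083 = 299·17 + 0 → 17

17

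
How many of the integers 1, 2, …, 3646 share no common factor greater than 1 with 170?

Prime factors of 170: 2, 5, 17. Count integers ≤ 3646 divisible by none of them.
By inclusion–exclusion: 3646 − ⌊3646/2⌋ − ⌊3646/5⌋ − ⌊3646/17⌋ + ⌊3646/10⌋ + ⌊3646/34⌋ + ⌊3646/85⌋ − ⌊3646/170⌋ = 1372.

1372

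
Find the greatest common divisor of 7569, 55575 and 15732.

gcd(7569, 55575): 55575 = 7·7569 + 2592; 7569 = 2·2592 + 2385; 2592 = 1·2385 + 207; 2385 = 11·207 + 108; 207 = 1·108 + 99; 108 = 1·99 + 9; 99 = 11·9 + 0 → 9
gcd(9, 15732): 15732 = 1748·9 + 0 → 9

9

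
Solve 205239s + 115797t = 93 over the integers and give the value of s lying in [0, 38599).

16560

Reduce mod 115797: 205239s ≡ 93 (mod 115797). With g = gcd(205239, 115797) = 3 dividing 93, divide through: 68413s ≡ 31 (mod 38599).
Since gcd(68413, 38599) = 1, s ≡ 31·(68413)⁻¹ ≡ 16560 (mod 38599). Smallest non-negative: 16560.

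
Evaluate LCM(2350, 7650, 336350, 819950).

1279488517650

lcm(2350, 7650) = 2350·7650/gcd = 17977500/50 = 359550
lcm(359550, 336350) = 359550·336350/gcd = 120934642500/50 = 2418692850
lcm(2418692850, 819950) = 2418692850·819950/gcd = 1983207202357500/1550 = 1279488517650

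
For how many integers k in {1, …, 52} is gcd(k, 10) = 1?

21

10 = 2·5. Inclusion–exclusion on these primes:
52 − ⌊52/2⌋ − ⌊52/5⌋ + ⌊52/10⌋ = 21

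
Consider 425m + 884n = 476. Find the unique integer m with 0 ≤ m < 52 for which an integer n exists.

24

gcd(425, 884) = 17 (Euclid: 884 = 2·425 + 34; 425 = 12·34 + 17; 34 = 2·17 + 0), and 17 | 476.
Extended Euclid: 425·(25) + 884·(-12) = 17. Scale by 28: m₀ = 700.
General solution m = m₀ + 52t; reducing mod 52 gives m = 24 (and n = -11).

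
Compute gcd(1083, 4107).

3

Euclid: 4107 = 3·1083 + 858; 1083 = 1·858 + 225; 858 = 3·225 + 183; 225 = 1·183 + 42; 183 = 4·42 + 15; 42 = 2·15 + 12; 15 = 1·12 + 3; 12 = 4·3 + 0. Last nonzero remainder: 3.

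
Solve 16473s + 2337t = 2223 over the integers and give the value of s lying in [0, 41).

Euclid: 16473 = 7·2337 + 114; 2337 = 20·114 + 57; 114 = 2·57 + 0 → gcd = 57; 2223 = 57·39.
Back-substitution yields 16473·(-20) + 2337·(141) = 57, so one solution is s = -20·39 = -780, t = 141·39 = 5499.
Solutions in s differ by 2337/57 = 41; the one in [0, 41) is -780 mod 41 = 40.

40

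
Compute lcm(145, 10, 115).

145 = 5 · 29; 10 = 2 · 5; 115 = 5 · 23
lcm takes max exponent of each prime: 2 · 5 · 23 · 29 = 6670

6670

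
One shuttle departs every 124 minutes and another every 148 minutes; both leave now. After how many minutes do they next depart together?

4588

124 = 2² · 31; 148 = 2² · 37
max exponents: 2² · 31 · 37 = 4588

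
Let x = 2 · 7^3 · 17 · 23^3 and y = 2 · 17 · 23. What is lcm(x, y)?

max exponent per prime: 2 · 7^3 · 17 · 23^3 = 141891554

141891554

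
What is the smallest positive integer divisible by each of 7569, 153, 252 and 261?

3602844

7569 = 3² · 29²; 153 = 3² · 17; 252 = 2² · 3² · 7; 261 = 3² · 29
lcm takes max exponent of each prime: 2² · 3² · 7 · 17 · 29² = 3602844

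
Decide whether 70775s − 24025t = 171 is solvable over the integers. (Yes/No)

No

gcd(70775, 24025): 70775 = 2·24025 + 22725; 24025 = 1·22725 + 1300; 22725 = 17·1300 + 625; 1300 = 2·625 + 50; 625 = 12·50 + 25; 50 = 2·25 + 0 → 25
25 does not divide 171, so a solution does not exist.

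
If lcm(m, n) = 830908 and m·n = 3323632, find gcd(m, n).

4

From gcd × lcm = mn: gcd = 3323632 / 830908 = 4.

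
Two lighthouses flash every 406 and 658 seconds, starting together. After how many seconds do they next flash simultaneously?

406 = 2 · 7 · 29; 658 = 2 · 7 · 47
max exponents: 2 · 7 · 29 · 47 = 19082

19082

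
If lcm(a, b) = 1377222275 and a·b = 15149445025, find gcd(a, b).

11

From gcd × lcm = ab: gcd = 15149445025 / 1377222275 = 11.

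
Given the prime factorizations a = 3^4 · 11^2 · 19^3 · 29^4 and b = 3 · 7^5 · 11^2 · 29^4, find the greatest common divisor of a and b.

256743003

min exponent per shared prime: 3 · 11^2 · 29^4 = 256743003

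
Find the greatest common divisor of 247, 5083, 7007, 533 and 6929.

gcd(247, 5083): 5083 = 20·247 + 143; 247 = 1·143 + 104; 143 = 1·104 + 39; 104 = 2·39 + 26; 39 = 1·26 + 13; 26 = 2·13 + 0 → 13
gcd(13, 7007): 7007 = 539·13 + 0 → 13
gcd(13, 533): 533 = 41·13 + 0 → 13
gcd(13, 6929): 6929 = 533·13 + 0 → 13

13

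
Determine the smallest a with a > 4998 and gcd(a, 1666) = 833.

5831

1666 = 833·2. Any a with gcd(a, 1666) = 833 is a multiple of 833, say 833s, with s coprime to 2.
Need s > 4998/833, so s ≥ 7. First s ≥ 7 with gcd(s, 2) = 1 is s = 7. Thus a = 833·7 = 5831.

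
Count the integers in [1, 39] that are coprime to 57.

24

57 = 3·19. Inclusion–exclusion on these primes:
39 − ⌊39/3⌋ − ⌊39/19⌋ + ⌊39/57⌋ = 24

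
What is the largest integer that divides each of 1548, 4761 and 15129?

9

1548 = 2² · 3² · 43; 4761 = 3² · 23²; 15129 = 3² · 41²
gcd takes min exponent of each prime: 3² = 9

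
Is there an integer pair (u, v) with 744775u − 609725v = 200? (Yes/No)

Yes

By Bézout, 744775u − 609725v = 200 has integer solutions iff gcd(744775, 609725) | 200.
Euclid: 744775 = 1·609725 + 135050; 609725 = 4·135050 + 69525; 135050 = 1·69525 + 65525; 69525 = 1·65525 + 4000; 65525 = 16·4000 + 1525; 4000 = 2·1525 + 950; 1525 = 1·950 + 575; 950 = 1·575 + 375; 575 = 1·375 + 200; 375 = 1·200 + 175; 200 = 1·175 + 25; 175 = 7·25 + 0. gcd = 25; 200 mod 25 = 0. Yes.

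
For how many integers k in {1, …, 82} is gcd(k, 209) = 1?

209 = 11·19. Inclusion–exclusion on these primes:
82 − ⌊82/11⌋ − ⌊82/19⌋ + ⌊82/209⌋ = 71

71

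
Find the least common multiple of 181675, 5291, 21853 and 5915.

870072278075

181675 = 5² · 13² · 43; 5291 = 11 · 13 · 37; 21853 = 13 · 41²; 5915 = 5 · 7 · 13²
lcm takes max exponent of each prime: 5² · 7 · 11 · 13² · 37 · 41² · 43 = 870072278075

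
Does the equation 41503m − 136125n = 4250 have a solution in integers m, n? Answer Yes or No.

gcd(41503, 136125): 136125 = 3·41503 + 11616; 41503 = 3·11616 + 6655; 11616 = 1·6655 + 4961; 6655 = 1·4961 + 1694; 4961 = 2·1694 + 1573; 1694 = 1·1573 + 121; 1573 = 13·121 + 0 → 121
121 does not divide 4250, so a solution does not exist.

No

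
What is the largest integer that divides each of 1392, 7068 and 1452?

gcd(1392, 7068): 7068 = 5·1392 + 108; 1392 = 12·108 + 96; 108 = 1·96 + 12; 96 = 8·12 + 0 → 12
gcd(12, 1452): 1452 = 121·12 + 0 → 12

12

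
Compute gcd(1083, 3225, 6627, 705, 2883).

3

1083 = 3 · 19²; 3225 = 3 · 5² · 43; 6627 = 3 · 47²; 705 = 3 · 5 · 47; 2883 = 3 · 31²
gcd takes min exponent of each prime: 3 = 3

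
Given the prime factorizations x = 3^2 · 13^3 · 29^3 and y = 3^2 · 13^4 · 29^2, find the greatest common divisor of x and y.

min exponent per shared prime: 3^2 · 13^3 · 29^2 = 16629093

16629093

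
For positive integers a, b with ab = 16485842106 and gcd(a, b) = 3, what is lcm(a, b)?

For any two positive integers, gcd × lcm equals their product. Hence lcm = 16485842106 / 3 = 5495280702.

5495280702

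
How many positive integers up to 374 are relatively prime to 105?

171

105 = 3·5·7. Inclusion–exclusion on these primes:
374 − ⌊374/3⌋ − ⌊374/5⌋ − ⌊374/7⌋ + ⌊374/15⌋ + ⌊374/21⌋ + ⌊374/35⌋ − ⌊374/105⌋ = 171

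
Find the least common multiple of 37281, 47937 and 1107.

37281 = 3 · 17² · 43; 47937 = 3 · 19 · 29²; 1107 = 3³ · 41
lcm takes max exponent of each prime: 3³ · 17² · 19 · 29² · 41 · 43 = 219818133531

219818133531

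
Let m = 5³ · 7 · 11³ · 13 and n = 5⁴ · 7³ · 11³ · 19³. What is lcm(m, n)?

max exponent per prime: 5⁴ · 7³ · 11³ · 13 · 19³ = 25442298756875

25442298756875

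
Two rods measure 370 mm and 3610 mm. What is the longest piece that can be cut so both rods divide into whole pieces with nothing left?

Euclid: 3610 = 9·370 + 280; 370 = 1·280 + 90; 280 = 3·90 + 10; 90 = 9·10 + 0. Last nonzero remainder: 10.

10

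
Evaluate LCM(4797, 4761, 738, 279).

157332006

4797 = 3² · 13 · 41; 4761 = 3² · 23²; 738 = 2 · 3² · 41; 279 = 3² · 31
lcm takes max exponent of each prime: 2 · 3² · 13 · 23² · 31 · 41 = 157332006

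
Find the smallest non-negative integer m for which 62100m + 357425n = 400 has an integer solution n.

Euclid: 357425 = 5·62100 + 46925; 62100 = 1·46925 + 15175; 46925 = 3·15175 + 1400; 15175 = 10·1400 + 1175; 1400 = 1·1175 + 225; 1175 = 5·225 + 50; 225 = 4·50 + 25; 50 = 2·25 + 0 → gcd = 25; 400 = 25·16.
Back-substitution yields 62100·(-6383) + 357425·(1109) = 25, so one solution is m = -6383·16 = -102128, n = 1109·16 = 17744.
Solutions in m differ by 357425/25 = 14297; the one in [0, 14297) is -102128 mod 14297 = 12248.

12248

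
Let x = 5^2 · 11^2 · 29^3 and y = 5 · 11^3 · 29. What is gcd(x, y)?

17545

min exponent per shared prime: 5 · 11^2 · 29 = 17545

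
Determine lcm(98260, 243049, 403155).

98260 = 2² · 5 · 17³; 243049 = 17² · 29²; 403155 = 3² · 5 · 17² · 31
lcm takes max exponent of each prime: 2² · 3² · 5 · 17³ · 29² · 31 = 23055628140

23055628140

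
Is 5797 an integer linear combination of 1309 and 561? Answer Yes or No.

Yes

By Bézout, 1309x − 561y = 5797 has integer solutions iff gcd(1309, 561) | 5797.
Euclid: 1309 = 2·561 + 187; 561 = 3·187 + 0. gcd = 187; 5797 mod 187 = 0. Yes.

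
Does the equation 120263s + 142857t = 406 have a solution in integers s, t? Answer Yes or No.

No

By Bézout, 120263s + 142857t = 406 has integer solutions iff gcd(120263, 142857) | 406.
Euclid: 142857 = 1·120263 + 22594; 120263 = 5·22594 + 7293; 22594 = 3·7293 + 715; 7293 = 10·715 + 143; 715 = 5·143 + 0. gcd = 143; 406 mod 143 = 120. No.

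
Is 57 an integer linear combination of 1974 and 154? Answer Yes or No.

gcd(1974, 154): 1974 = 12·154 + 126; 154 = 1·126 + 28; 126 = 4·28 + 14; 28 = 2·14 + 0 → 14
14 does not divide 57, so a solution does not exist.

No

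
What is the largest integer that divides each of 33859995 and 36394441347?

Euclid: 36394441347 = 1074·33859995 + 28806717; 33859995 = 1·28806717 + 5053278; 28806717 = 5·5053278 + 3540327; 5053278 = 1·3540327 + 1512951; 3540327 = 2·1512951 + 514425; 1512951 = 2·514425 + 484101; 514425 = 1·484101 + 30324; 484101 = 15·30324 + 29241; 30324 = 1·29241 + 1083; 29241 = 27·1083 + 0. Last nonzero remainder: 1083.

1083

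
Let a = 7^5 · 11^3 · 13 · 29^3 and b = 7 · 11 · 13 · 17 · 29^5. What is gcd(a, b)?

24413389

min exponent per shared prime: 7 · 11 · 13 · 29^3 = 24413389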